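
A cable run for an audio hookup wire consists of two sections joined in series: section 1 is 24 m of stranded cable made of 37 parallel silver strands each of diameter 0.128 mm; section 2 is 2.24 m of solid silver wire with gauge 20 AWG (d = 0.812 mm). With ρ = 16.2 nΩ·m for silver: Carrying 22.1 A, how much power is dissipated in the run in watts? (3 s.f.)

ρ = 16.2 nΩ·m = 1.62×10^-8 Ω·m
Section 1: A_strand = π(6.4000e-05)² = 1.287e-08 m²; R₁ = ρL/(N·A_s) = (1.62×10^-8)(24)/(37×1.287e-08) = 0.8166 Ω
Section 2: A = π(0.812/2 mm)² = π(4.0600e-04 m)² = 5.178e-07 m²
R₂ = (1.62×10^-8)(2.24)/(5.178e-07) = 0.07007 Ω
R = R₁ + R₂ = 0.8867 Ω
P = I²R = (22.1)² × 0.8867 = 433 W

433 W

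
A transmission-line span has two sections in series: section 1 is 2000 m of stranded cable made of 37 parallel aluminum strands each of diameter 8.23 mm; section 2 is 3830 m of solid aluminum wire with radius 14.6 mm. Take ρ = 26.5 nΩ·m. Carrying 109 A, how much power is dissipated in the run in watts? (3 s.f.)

2120 W

ρ = 26.5 nΩ·m = 2.65×10^-8 Ω·m
Section 1: A_strand = π(4.1150e-03)² = 5.320e-05 m²; R₁ = ρL/(N·A_s) = (2.65×10^-8)(2000)/(37×5.320e-05) = 0.02693 Ω
Section 2: A = πr² = π(1.4600e-02 m)² = 6.697e-04 m²
R₂ = (2.65×10^-8)(3830)/(6.697e-04) = 0.1516 Ω
R = R₁ + R₂ = 0.1785 Ω
P = I²R = (109)² × 0.1785 = 2120 W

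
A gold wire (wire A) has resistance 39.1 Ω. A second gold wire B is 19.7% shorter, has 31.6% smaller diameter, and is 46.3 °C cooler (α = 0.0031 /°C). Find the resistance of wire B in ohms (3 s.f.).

R ∝ ρL/d² with ρ ∝ (1+αΔT), so R_B/R_A = (1 − 19.7/100) × (1 − 31.6/100)⁻² × (1 − 0.0031×46.3)
= 0.803 × 2.137 × 0.8565 = 1.47
R_B = 1.47 × 39.1 = 57.5 Ω

57.5 Ω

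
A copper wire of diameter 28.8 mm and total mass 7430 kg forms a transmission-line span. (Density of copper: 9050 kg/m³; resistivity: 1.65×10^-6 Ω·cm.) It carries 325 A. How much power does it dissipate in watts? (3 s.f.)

3370 W

ρ = 1.65×10^-6 Ω·cm = 1.65×10^-8 Ω·m
A = π(d/2)² = π(1.4400e-02 m)² = 6.5144e-04 m²
L = m/(density·A) = 7430/(9050×6.5144e-04) = 1260 m
R = ρL/A = (1.65×10^-8)(1260)/(6.5144e-04) = 0.03192 Ω
P = I²R = (325)² × 0.03192 = 3370 W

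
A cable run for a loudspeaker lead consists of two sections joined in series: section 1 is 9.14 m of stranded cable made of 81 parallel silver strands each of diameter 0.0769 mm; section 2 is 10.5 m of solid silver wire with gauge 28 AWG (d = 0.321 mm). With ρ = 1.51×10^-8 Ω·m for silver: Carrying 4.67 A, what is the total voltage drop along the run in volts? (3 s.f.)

10.9 V

Section 1: A_strand = π(3.8450e-05)² = 4.645e-09 m²; R₁ = ρL/(N·A_s) = (1.51×10^-8)(9.14)/(81×4.645e-09) = 0.3669 Ω
Section 2: A = π(0.321/2 mm)² = π(1.6050e-04 m)² = 8.093e-08 m²
R₂ = (1.51×10^-8)(10.5)/(8.093e-08) = 1.959 Ω
R = R₁ + R₂ = 2.326 Ω
V = IR = 4.67 × 2.326 = 10.9 V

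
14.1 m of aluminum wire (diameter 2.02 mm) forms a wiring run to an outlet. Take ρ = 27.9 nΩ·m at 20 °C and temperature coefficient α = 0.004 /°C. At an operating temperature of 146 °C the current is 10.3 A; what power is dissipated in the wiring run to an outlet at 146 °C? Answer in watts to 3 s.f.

19.6 W

ρ = 27.9 nΩ·m = 2.79×10^-8 Ω·m
A = π(d/2)² = π(1.0100e-03 m)² = 3.205e-06 m²
R₍20₎ = ρL/A = (2.79×10^-8)(14.1)/(3.205e-06) = 0.1228 Ω
R₍146₎ = R₍20₎(1 + αΔT) = 0.1228 × (1 + 0.004×126) = 0.1846 Ω
P = I²R = (10.3)² × 0.1846 = 19.6 W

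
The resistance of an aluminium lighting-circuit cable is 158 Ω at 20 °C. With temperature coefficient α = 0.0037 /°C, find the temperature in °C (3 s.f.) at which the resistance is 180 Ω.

57.6 °C

R = R₀(1 + α(T − T₀)) ⇒ T = T₀ + (R/R₀ − 1)/α
T = 20 + (180/158 − 1)/0.0037 = 20 + (0.1392)/0.0037 = 57.6 °C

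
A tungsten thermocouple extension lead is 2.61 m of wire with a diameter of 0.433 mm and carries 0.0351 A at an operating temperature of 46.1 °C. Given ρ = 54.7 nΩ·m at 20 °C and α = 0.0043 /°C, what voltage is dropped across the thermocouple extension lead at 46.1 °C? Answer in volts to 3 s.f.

ρ = 54.7 nΩ·m = 5.47×10^-8 Ω·m
A = π(d/2)² = π(2.1650e-04 m)² = 1.473e-07 m²
R₍20₎ = ρL/A = (5.47×10^-8)(2.61)/(1.473e-07) = 0.9695 Ω
R₍46.1₎ = R₍20₎(1 + αΔT) = 0.9695 × (1 + 0.0043×26.1) = 1.078 Ω
V = IR = 0.0351 × 1.078 = 0.0378 V

0.0378 V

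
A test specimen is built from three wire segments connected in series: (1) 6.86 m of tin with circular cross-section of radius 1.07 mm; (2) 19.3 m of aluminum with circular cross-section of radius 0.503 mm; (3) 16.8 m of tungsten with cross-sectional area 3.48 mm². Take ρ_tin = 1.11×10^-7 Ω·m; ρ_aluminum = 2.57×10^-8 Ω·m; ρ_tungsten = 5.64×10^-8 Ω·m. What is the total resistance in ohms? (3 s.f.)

Seg 1: A = πr² = π(1.0700e-03 m)² = 3.597e-06 m²
R_1 = (1.11×10^-7)(6.86)/(3.597e-06) = 0.2117 Ω
Seg 2: A = πr² = π(5.0300e-04 m)² = 7.949e-07 m²
R_2 = (2.57×10^-8)(19.3)/(7.949e-07) = 0.624 Ω
Seg 3: A = 3.48 mm² = 3.480e-06 m²
R_3 = (5.64×10^-8)(16.8)/(3.480e-06) = 0.2723 Ω
R_total = R_1 + R_2 + R_3 = 1.11 Ω

1.11 Ω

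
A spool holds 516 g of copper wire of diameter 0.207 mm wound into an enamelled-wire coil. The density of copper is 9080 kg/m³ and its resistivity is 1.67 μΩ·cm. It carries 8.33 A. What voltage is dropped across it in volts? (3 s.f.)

6980 V

ρ = 1.67 μΩ·cm = 1.67×10^-8 Ω·m
A = π(d/2)² = π(1.0350e-04 m)² = 3.3654e-08 m²
L = m/(density·A) = 0.516/(9080×3.3654e-08) = 1689 m
R = ρL/A = (1.67×10^-8)(1689)/(3.3654e-08) = 838 Ω
V = IR = 8.33 × 838 = 6980 V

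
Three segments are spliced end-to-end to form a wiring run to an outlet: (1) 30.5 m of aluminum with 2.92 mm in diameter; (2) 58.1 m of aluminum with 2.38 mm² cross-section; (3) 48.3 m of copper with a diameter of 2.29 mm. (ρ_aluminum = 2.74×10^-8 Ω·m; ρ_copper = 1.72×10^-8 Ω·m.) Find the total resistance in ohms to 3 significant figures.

0.995 Ω

Seg 1: A = π(d/2)² = π(1.4600e-03 m)² = 6.697e-06 m²
R_1 = (2.74×10^-8)(30.5)/(6.697e-06) = 0.1248 Ω
Seg 2: A = 2.38 mm² = 2.380e-06 m²
R_2 = (2.74×10^-8)(58.1)/(2.380e-06) = 0.6689 Ω
Seg 3: A = π(d/2)² = π(1.1450e-03 m)² = 4.119e-06 m²
R_3 = (1.72×10^-8)(48.3)/(4.119e-06) = 0.2017 Ω
R_total = R_1 + R_2 + R_3 = 0.995 Ω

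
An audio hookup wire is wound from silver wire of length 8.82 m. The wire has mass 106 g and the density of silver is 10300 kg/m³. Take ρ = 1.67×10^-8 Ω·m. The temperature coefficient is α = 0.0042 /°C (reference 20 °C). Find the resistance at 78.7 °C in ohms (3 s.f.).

A = m/(density·L) = 0.106/(10300×8.82) = 1.1668e-06 m²
R = ρL/A = (1.67×10^-8)(8.82)/(1.1668e-06) = 0.1262 Ω
R(78.7 °C) = 0.1262 × (1 + 0.0042×58.7) = 0.157 Ω

0.157 Ω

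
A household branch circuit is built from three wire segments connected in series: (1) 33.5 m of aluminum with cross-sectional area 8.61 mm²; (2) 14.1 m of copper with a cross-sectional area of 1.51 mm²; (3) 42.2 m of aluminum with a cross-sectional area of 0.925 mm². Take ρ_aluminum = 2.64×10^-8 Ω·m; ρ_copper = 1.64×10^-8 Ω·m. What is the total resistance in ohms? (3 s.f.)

Seg 1: A = 8.61 mm² = 8.610e-06 m²
R_1 = (2.64×10^-8)(33.5)/(8.610e-06) = 0.1027 Ω
Seg 2: A = 1.51 mm² = 1.510e-06 m²
R_2 = (1.64×10^-8)(14.1)/(1.510e-06) = 0.1531 Ω
Seg 3: A = 0.925 mm² = 9.250e-07 m²
R_3 = (2.64×10^-8)(42.2)/(9.250e-07) = 1.204 Ω
R_total = R_1 + R_2 + R_3 = 1.46 Ω

1.46 Ω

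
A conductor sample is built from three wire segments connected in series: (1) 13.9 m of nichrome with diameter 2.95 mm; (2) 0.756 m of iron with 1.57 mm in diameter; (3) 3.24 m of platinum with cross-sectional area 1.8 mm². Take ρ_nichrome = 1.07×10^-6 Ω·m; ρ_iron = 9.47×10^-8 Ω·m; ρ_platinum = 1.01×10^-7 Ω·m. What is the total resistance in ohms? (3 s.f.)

Seg 1: A = π(d/2)² = π(1.4750e-03 m)² = 6.835e-06 m²
R_1 = (1.07×10^-6)(13.9)/(6.835e-06) = 2.176 Ω
Seg 2: A = π(d/2)² = π(7.8500e-04 m)² = 1.936e-06 m²
R_2 = (9.47×10^-8)(0.756)/(1.936e-06) = 0.03698 Ω
Seg 3: A = 1.8 mm² = 1.800e-06 m²
R_3 = (1.01×10^-7)(3.24)/(1.800e-06) = 0.1818 Ω
R_total = R_1 + R_2 + R_3 = 2.39 Ω

2.39 Ω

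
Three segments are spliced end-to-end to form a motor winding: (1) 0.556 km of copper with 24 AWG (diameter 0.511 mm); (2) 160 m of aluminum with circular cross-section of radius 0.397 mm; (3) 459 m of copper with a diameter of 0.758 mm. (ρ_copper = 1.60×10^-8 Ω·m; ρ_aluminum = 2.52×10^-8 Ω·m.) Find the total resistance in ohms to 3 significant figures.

67.8 Ω

Seg 1: A = π(0.511/2 mm)² = π(2.5550e-04 m)² = 2.051e-07 m²
R_1 = (1.60×10^-8)(556)/(2.051e-07) = 43.38 Ω
Seg 2: A = πr² = π(3.9700e-04 m)² = 4.951e-07 m²
R_2 = (2.52×10^-8)(160)/(4.951e-07) = 8.143 Ω
Seg 3: A = π(d/2)² = π(3.7900e-04 m)² = 4.513e-07 m²
R_3 = (1.60×10^-8)(459)/(4.513e-07) = 16.27 Ω
R_total = R_1 + R_2 + R_3 = 67.8 Ω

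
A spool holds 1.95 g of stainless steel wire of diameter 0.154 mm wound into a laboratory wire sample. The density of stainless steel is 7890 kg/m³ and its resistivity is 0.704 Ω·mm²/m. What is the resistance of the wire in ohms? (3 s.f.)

501 Ω

ρ = 0.704 Ω·mm²/m = 7.04×10^-7 Ω·m
A = π(d/2)² = π(7.7000e-05 m)² = 1.8627e-08 m²
L = m/(density·A) = 0.00195/(7890×1.8627e-08) = 13.27 m
R = ρL/A = (7.04×10^-7)(13.27)/(1.8627e-08) = 501 Ω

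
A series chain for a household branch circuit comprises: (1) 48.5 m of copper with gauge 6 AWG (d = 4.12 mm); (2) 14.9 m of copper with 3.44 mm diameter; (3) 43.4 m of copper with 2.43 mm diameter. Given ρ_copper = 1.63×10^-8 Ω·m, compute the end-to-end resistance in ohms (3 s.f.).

0.238 Ω

Seg 1: A = π(4.12/2 mm)² = π(2.0600e-03 m)² = 1.333e-05 m²
R_1 = (1.63×10^-8)(48.5)/(1.333e-05) = 0.0593 Ω
Seg 2: A = π(d/2)² = π(1.7200e-03 m)² = 9.294e-06 m²
R_2 = (1.63×10^-8)(14.9)/(9.294e-06) = 0.02613 Ω
Seg 3: A = π(d/2)² = π(1.2150e-03 m)² = 4.638e-06 m²
R_3 = (1.63×10^-8)(43.4)/(4.638e-06) = 0.1525 Ω
R_total = R_1 + R_2 + R_3 = 0.238 Ω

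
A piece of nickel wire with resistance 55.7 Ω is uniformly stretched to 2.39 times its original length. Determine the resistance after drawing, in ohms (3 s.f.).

Volume constant ⇒ A' = A/k with k = 2.39. R' = ρ(kL)/(A/k) = k²R.
R' = 5.712 × 55.7 = 318 Ω

318 Ω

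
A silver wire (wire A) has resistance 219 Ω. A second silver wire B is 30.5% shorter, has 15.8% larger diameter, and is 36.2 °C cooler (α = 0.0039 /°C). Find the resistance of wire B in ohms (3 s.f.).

97.5 Ω

R ∝ ρL/d² with ρ ∝ (1+αΔT), so R_B/R_A = (1 − 30.5/100) × (1 + 15.8/100)⁻² × (1 − 0.0039×36.2)
= 0.695 × 0.7457 × 0.8588 = 0.4451
R_B = 0.4451 × 219 = 97.5 Ω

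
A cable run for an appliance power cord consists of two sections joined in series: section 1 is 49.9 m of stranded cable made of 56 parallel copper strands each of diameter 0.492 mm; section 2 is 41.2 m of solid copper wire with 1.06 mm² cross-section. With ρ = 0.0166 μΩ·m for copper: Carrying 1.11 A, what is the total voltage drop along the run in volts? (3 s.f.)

0.803 V

ρ = 0.0166 μΩ·m = 1.66×10^-8 Ω·m
Section 1: A_strand = π(2.4600e-04)² = 1.901e-07 m²; R₁ = ρL/(N·A_s) = (1.66×10^-8)(49.9)/(56×1.901e-07) = 0.0778 Ω
Section 2: A = 1.06 mm² = 1.060e-06 m²
R₂ = (1.66×10^-8)(41.2)/(1.060e-06) = 0.6452 Ω
R = R₁ + R₂ = 0.723 Ω
V = IR = 1.11 × 0.723 = 0.803 V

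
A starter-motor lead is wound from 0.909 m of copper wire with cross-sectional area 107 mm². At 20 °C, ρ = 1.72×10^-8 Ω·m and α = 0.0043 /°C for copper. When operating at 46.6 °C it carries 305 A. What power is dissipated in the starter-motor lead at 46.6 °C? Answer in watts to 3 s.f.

15.1 W

A = 107 mm² = 1.070e-04 m²
R₍20₎ = ρL/A = (1.72×10^-8)(0.909)/(1.070e-04) = 1.461×10^-4 Ω
R₍46.6₎ = R₍20₎(1 + αΔT) = 1.461×10^-4 × (1 + 0.0043×26.6) = 1.628×10^-4 Ω
P = I²R = (305)² × 1.628×10^-4 = 15.1 W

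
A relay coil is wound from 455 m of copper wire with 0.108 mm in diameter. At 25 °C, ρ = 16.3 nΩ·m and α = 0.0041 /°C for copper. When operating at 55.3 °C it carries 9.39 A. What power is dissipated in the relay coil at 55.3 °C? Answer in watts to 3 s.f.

80300 W

ρ = 16.3 nΩ·m = 1.63×10^-8 Ω·m
A = π(d/2)² = π(5.4000e-05 m)² = 9.161e-09 m²
R₍25₎ = ρL/A = (1.63×10^-8)(455)/(9.161e-09) = 809.6 Ω
R₍55.3₎ = R₍25₎(1 + αΔT) = 809.6 × (1 + 0.0041×30.3) = 910.2 Ω
P = I²R = (9.39)² × 910.2 = 80300 W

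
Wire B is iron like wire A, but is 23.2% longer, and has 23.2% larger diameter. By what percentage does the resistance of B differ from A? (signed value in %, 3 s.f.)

-18.8%

R ∝ L/d², so R_B/R_A = (1 + 23.2/100) × (1 + 23.2/100)⁻²
= 1.232 × 0.6588 = 0.8117
(R_B − R_A)/R_A = 0.8117 − 1 = -18.8%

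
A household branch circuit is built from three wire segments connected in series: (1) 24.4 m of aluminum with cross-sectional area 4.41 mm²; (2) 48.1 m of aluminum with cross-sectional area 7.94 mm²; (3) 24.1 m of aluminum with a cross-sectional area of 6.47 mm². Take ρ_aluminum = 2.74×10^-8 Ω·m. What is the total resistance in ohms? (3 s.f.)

0.420 Ω

Seg 1: A = 4.41 mm² = 4.410e-06 m²
R_1 = (2.74×10^-8)(24.4)/(4.410e-06) = 0.1516 Ω
Seg 2: A = 7.94 mm² = 7.940e-06 m²
R_2 = (2.74×10^-8)(48.1)/(7.940e-06) = 0.166 Ω
Seg 3: A = 6.47 mm² = 6.470e-06 m²
R_3 = (2.74×10^-8)(24.1)/(6.470e-06) = 0.1021 Ω
R_total = R_1 + R_2 + R_3 = 0.420 Ω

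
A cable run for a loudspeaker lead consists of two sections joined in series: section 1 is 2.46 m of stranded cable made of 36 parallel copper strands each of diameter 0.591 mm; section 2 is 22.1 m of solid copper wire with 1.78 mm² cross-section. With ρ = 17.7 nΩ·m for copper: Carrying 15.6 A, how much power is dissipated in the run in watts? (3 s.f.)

ρ = 17.7 nΩ·m = 1.77×10^-8 Ω·m
Section 1: A_strand = π(2.9550e-04)² = 2.743e-07 m²; R₁ = ρL/(N·A_s) = (1.77×10^-8)(2.46)/(36×2.743e-07) = 0.004409 Ω
Section 2: A = 1.78 mm² = 1.780e-06 m²
R₂ = (1.77×10^-8)(22.1)/(1.780e-06) = 0.2198 Ω
R = R₁ + R₂ = 0.2242 Ω
P = I²R = (15.6)² × 0.2242 = 54.6 W

54.6 W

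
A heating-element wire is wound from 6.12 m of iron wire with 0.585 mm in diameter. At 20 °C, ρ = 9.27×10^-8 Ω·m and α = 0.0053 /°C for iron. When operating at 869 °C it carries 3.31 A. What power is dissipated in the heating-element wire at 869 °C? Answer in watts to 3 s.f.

127 W

A = π(d/2)² = π(2.9250e-04 m)² = 2.688e-07 m²
R₍20₎ = ρL/A = (9.27×10^-8)(6.12)/(2.688e-07) = 2.111 Ω
R₍869₎ = R₍20₎(1 + αΔT) = 2.111 × (1 + 0.0053×849) = 11.61 Ω
P = I²R = (3.31)² × 11.61 = 127 W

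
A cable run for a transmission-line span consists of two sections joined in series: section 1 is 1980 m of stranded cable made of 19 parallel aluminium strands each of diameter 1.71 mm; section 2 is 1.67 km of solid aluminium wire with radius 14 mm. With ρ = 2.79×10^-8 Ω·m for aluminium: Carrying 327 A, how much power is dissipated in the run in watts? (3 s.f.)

Section 1: A_strand = π(8.5500e-04)² = 2.297e-06 m²; R₁ = ρL/(N·A_s) = (2.79×10^-8)(1980)/(19×2.297e-06) = 1.266 Ω
Section 2: A = πr² = π(1.4000e-02 m)² = 6.158e-04 m²
R₂ = (2.79×10^-8)(1670)/(6.158e-04) = 0.07567 Ω
R = R₁ + R₂ = 1.342 Ω
P = I²R = (327)² × 1.342 = 1.43×10^5 W

1.43×10^5 W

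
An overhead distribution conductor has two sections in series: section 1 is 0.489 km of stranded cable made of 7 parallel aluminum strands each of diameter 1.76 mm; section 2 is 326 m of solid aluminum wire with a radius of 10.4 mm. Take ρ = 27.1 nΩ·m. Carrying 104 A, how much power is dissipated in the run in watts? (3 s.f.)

8700 W

ρ = 27.1 nΩ·m = 2.71×10^-8 Ω·m
Section 1: A_strand = π(8.8000e-04)² = 2.433e-06 m²; R₁ = ρL/(N·A_s) = (2.71×10^-8)(489)/(7×2.433e-06) = 0.7782 Ω
Section 2: A = πr² = π(1.0400e-02 m)² = 3.398e-04 m²
R₂ = (2.71×10^-8)(326)/(3.398e-04) = 0.026 Ω
R = R₁ + R₂ = 0.8042 Ω
P = I²R = (104)² × 0.8042 = 8700 W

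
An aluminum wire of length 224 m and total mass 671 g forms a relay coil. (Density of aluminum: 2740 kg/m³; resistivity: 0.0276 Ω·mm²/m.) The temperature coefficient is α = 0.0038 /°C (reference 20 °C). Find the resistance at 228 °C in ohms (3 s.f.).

10.1 Ω

ρ = 0.0276 Ω·mm²/m = 2.76×10^-8 Ω·m
A = m/(density·L) = 0.671/(2740×224) = 1.0933e-06 m²
R = ρL/A = (2.76×10^-8)(224)/(1.0933e-06) = 5.655 Ω
R(228 °C) = 5.655 × (1 + 0.0038×208) = 10.1 Ω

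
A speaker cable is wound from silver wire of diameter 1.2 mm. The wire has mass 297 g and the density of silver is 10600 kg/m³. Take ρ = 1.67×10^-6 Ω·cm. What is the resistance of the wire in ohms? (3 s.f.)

ρ = 1.67×10^-6 Ω·cm = 1.67×10^-8 Ω·m
A = π(d/2)² = π(6.0000e-04 m)² = 1.1310e-06 m²
L = m/(density·A) = 0.297/(10600×1.1310e-06) = 24.77 m
R = ρL/A = (1.67×10^-8)(24.77)/(1.1310e-06) = 0.366 Ω

0.366 Ω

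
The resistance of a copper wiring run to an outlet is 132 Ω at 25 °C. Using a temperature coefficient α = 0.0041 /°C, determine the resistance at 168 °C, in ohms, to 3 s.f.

ΔT = 168 − 25 = 143 °C
R = R₀(1 + αΔT) = 132 × (1 + 0.0041×143) = 132 × 1.586 = 209 Ω

209 Ω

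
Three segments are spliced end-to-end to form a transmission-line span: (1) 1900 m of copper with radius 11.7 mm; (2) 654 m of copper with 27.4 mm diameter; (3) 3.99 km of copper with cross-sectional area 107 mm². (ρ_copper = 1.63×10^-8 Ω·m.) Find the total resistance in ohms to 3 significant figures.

0.698 Ω

Seg 1: A = πr² = π(1.1700e-02 m)² = 4.301e-04 m²
R_1 = (1.63×10^-8)(1900)/(4.301e-04) = 0.07201 Ω
Seg 2: A = π(d/2)² = π(1.3700e-02 m)² = 5.896e-04 m²
R_2 = (1.63×10^-8)(654)/(5.896e-04) = 0.01808 Ω
Seg 3: A = 107 mm² = 1.070e-04 m²
R_3 = (1.63×10^-8)(3990)/(1.070e-04) = 0.6078 Ω
R_total = R_1 + R_2 + R_3 = 0.698 Ω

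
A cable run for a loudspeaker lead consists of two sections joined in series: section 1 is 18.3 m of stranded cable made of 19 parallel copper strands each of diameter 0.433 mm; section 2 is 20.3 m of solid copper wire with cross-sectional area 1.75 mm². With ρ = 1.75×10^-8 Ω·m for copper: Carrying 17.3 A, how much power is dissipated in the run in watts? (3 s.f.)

95.0 W

Section 1: A_strand = π(2.1650e-04)² = 1.473e-07 m²; R₁ = ρL/(N·A_s) = (1.75×10^-8)(18.3)/(19×1.473e-07) = 0.1145 Ω
Section 2: A = 1.75 mm² = 1.750e-06 m²
R₂ = (1.75×10^-8)(20.3)/(1.750e-06) = 0.203 Ω
R = R₁ + R₂ = 0.3175 Ω
P = I²R = (17.3)² × 0.3175 = 95.0 W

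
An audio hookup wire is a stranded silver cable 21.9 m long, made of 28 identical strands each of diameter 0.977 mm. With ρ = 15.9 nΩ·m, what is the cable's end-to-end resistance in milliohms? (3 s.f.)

ρ = 15.9 nΩ·m = 1.59×10^-8 Ω·m
A_strand = π(4.8850e-04 m)² = 7.497e-07 m²
R_strand = ρL/A = (1.59×10^-8)(21.9)/(7.497e-07) = 0.4645 Ω
R_total = R_strand/N = 0.4645/28 = 16.6 mΩ

16.6 mΩ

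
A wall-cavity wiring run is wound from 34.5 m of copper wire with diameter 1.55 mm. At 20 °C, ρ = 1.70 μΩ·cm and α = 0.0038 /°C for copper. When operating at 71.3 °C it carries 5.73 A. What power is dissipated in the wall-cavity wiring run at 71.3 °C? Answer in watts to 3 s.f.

ρ = 1.70 μΩ·cm = 1.70×10^-8 Ω·m
A = π(d/2)² = π(7.7500e-04 m)² = 1.887e-06 m²
R₍20₎ = ρL/A = (1.70×10^-8)(34.5)/(1.887e-06) = 0.3108 Ω
R₍71.3₎ = R₍20₎(1 + αΔT) = 0.3108 × (1 + 0.0038×51.3) = 0.3714 Ω
P = I²R = (5.73)² × 0.3714 = 12.2 W

12.2 W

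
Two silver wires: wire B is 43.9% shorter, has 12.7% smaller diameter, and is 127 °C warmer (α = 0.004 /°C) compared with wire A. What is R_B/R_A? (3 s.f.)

R ∝ ρL/d² with ρ ∝ (1+αΔT), so R_B/R_A = (1 − 43.9/100) × (1 − 12.7/100)⁻² × (1 + 0.004×127)
= 0.561 × 1.312 × 1.508 = 1.11

1.11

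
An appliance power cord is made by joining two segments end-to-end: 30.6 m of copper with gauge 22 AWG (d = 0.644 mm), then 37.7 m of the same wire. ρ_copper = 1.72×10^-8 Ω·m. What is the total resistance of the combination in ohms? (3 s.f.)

Segment 1: A = π(0.644/2 mm)² = π(3.2200e-04 m)² = 3.257e-07 m²
R₁ = ρL/A = (1.72×10^-8)(30.6)/(3.257e-07) = 1.616 Ω
Segment 2: A = π(0.644/2 mm)² = π(3.2200e-04 m)² = 3.257e-07 m²
R₂ = (1.72×10^-8)(37.7)/(3.257e-07) = 1.991 Ω
R = R₁ + R₂ = 3.61 Ω

3.61 Ω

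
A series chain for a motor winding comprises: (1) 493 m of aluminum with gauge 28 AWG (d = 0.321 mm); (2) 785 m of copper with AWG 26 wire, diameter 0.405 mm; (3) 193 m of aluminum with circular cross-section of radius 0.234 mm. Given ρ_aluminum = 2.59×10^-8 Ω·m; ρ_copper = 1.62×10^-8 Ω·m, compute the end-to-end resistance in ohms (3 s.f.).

Seg 1: A = π(0.321/2 mm)² = π(1.6050e-04 m)² = 8.093e-08 m²
R_1 = (2.59×10^-8)(493)/(8.093e-08) = 157.8 Ω
Seg 2: A = π(0.405/2 mm)² = π(2.0250e-04 m)² = 1.288e-07 m²
R_2 = (1.62×10^-8)(785)/(1.288e-07) = 98.72 Ω
Seg 3: A = πr² = π(2.3400e-04 m)² = 1.720e-07 m²
R_3 = (2.59×10^-8)(193)/(1.720e-07) = 29.06 Ω
R_total = R_1 + R_2 + R_3 = 286 Ω

286 Ω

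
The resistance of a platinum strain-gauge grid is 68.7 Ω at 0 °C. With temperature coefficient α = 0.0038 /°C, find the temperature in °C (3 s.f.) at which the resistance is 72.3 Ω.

R = R₀(1 + α(T − T₀)) ⇒ T = T₀ + (R/R₀ − 1)/α
T = 0 + (72.3/68.7 − 1)/0.0038 = 0 + (0.0524)/0.0038 = 13.8 °C

13.8 °C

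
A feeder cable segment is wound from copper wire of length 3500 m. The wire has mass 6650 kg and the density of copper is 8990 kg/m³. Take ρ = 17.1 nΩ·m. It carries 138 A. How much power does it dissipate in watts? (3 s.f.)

ρ = 17.1 nΩ·m = 1.71×10^-8 Ω·m
A = m/(density·L) = 6650/(8990×3500) = 2.1135e-04 m²
R = ρL/A = (1.71×10^-8)(3500)/(2.1135e-04) = 0.2832 Ω
P = I²R = (138)² × 0.2832 = 5390 W

5390 W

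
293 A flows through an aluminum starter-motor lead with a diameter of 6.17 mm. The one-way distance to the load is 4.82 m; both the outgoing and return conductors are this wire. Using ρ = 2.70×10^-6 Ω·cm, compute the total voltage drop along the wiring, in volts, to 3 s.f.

2.55 V

ρ = 2.70×10^-6 Ω·cm = 2.70×10^-8 Ω·m
A = π(d/2)² = π(3.0850e-03 m)² = 2.990e-05 m²
Total conductor length (both ways) L = 2 × 4.82 = 9.64 m
R = ρL/A = (2.70×10^-8)(9.64)/(2.990e-05) = 0.008705 Ω
V = IR = 293 × 0.008705 = 2.55 V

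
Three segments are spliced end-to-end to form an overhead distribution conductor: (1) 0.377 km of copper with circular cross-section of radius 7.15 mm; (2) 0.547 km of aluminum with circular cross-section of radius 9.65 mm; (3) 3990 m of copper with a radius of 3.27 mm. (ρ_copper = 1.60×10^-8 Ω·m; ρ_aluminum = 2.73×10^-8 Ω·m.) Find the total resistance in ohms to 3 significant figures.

1.99 Ω

Seg 1: A = πr² = π(7.1500e-03 m)² = 1.606e-04 m²
R_1 = (1.60×10^-8)(377)/(1.606e-04) = 0.03756 Ω
Seg 2: A = πr² = π(9.6500e-03 m)² = 2.926e-04 m²
R_2 = (2.73×10^-8)(547)/(2.926e-04) = 0.05104 Ω
Seg 3: A = πr² = π(3.2700e-03 m)² = 3.359e-05 m²
R_3 = (1.60×10^-8)(3990)/(3.359e-05) = 1.9 Ω
R_total = R_1 + R_2 + R_3 = 1.99 Ω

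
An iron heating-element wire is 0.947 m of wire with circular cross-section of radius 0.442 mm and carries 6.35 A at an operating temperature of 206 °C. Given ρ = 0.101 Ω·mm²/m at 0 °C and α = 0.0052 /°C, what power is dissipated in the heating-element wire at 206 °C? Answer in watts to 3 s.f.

13.0 W

ρ = 0.101 Ω·mm²/m = 1.01×10^-7 Ω·m
A = πr² = π(4.4200e-04 m)² = 6.138e-07 m²
R₍0₎ = ρL/A = (1.01×10^-7)(0.947)/(6.138e-07) = 0.1558 Ω
R₍206₎ = R₍0₎(1 + αΔT) = 0.1558 × (1 + 0.0052×206) = 0.3228 Ω
P = I²R = (6.35)² × 0.3228 = 13.0 W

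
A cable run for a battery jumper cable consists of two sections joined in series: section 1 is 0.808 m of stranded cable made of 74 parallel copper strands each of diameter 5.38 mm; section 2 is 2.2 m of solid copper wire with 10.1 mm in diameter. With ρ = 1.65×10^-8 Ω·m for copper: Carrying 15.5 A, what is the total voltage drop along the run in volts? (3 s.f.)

Section 1: A_strand = π(2.6900e-03)² = 2.273e-05 m²; R₁ = ρL/(N·A_s) = (1.65×10^-8)(0.808)/(74×2.273e-05) = 7.925×10^-6 Ω
Section 2: A = π(d/2)² = π(5.0500e-03 m)² = 8.012e-05 m²
R₂ = (1.65×10^-8)(2.2)/(8.012e-05) = 4.531×10^-4 Ω
R = R₁ + R₂ = 4.610×10^-4 Ω
V = IR = 15.5 × 4.610×10^-4 = 0.00715 V

0.00715 V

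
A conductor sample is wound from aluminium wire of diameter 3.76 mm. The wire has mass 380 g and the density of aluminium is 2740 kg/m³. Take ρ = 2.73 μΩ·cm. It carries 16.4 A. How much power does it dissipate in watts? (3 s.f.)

8.26 W

ρ = 2.73 μΩ·cm = 2.73×10^-8 Ω·m
A = π(d/2)² = π(1.8800e-03 m)² = 1.1104e-05 m²
L = m/(density·A) = 0.38/(2740×1.1104e-05) = 12.49 m
R = ρL/A = (2.73×10^-8)(12.49)/(1.1104e-05) = 0.03071 Ω
P = I²R = (16.4)² × 0.03071 = 8.26 W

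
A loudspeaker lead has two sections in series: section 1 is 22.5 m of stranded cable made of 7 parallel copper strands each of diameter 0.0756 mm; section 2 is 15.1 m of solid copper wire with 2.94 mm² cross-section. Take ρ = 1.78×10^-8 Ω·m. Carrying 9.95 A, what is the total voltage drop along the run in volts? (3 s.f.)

128 V

Section 1: A_strand = π(3.7800e-05)² = 4.489e-09 m²; R₁ = ρL/(N·A_s) = (1.78×10^-8)(22.5)/(7×4.489e-09) = 12.75 Ω
Section 2: A = 2.94 mm² = 2.940e-06 m²
R₂ = (1.78×10^-8)(15.1)/(2.940e-06) = 0.09142 Ω
R = R₁ + R₂ = 12.84 Ω
V = IR = 9.95 × 12.84 = 128 V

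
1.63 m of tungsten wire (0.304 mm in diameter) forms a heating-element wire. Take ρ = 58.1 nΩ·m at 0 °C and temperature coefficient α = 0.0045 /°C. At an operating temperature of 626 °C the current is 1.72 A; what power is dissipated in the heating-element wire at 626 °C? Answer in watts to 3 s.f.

ρ = 58.1 nΩ·m = 5.81×10^-8 Ω·m
A = π(d/2)² = π(1.5200e-04 m)² = 7.258e-08 m²
R₍0₎ = ρL/A = (5.81×10^-8)(1.63)/(7.258e-08) = 1.305 Ω
R₍626₎ = R₍0₎(1 + αΔT) = 1.305 × (1 + 0.0045×626) = 4.98 Ω
P = I²R = (1.72)² × 4.98 = 14.7 W

14.7 W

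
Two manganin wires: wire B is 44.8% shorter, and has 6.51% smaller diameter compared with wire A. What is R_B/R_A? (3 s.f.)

R ∝ L/d², so R_B/R_A = (1 − 44.8/100) × (1 − 6.51/100)⁻²
= 0.552 × 1.144 = 0.632

0.632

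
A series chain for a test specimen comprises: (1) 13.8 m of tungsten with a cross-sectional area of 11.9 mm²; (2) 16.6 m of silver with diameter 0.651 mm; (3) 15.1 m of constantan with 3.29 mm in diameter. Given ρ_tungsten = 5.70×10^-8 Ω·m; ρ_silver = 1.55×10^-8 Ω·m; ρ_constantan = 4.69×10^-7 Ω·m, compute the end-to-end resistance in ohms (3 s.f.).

Seg 1: A = 11.9 mm² = 1.190e-05 m²
R_1 = (5.70×10^-8)(13.8)/(1.190e-05) = 0.0661 Ω
Seg 2: A = π(d/2)² = π(3.2550e-04 m)² = 3.329e-07 m²
R_2 = (1.55×10^-8)(16.6)/(3.329e-07) = 0.773 Ω
Seg 3: A = π(d/2)² = π(1.6450e-03 m)² = 8.501e-06 m²
R_3 = (4.69×10^-7)(15.1)/(8.501e-06) = 0.833 Ω
R_total = R_1 + R_2 + R_3 = 1.67 Ω

1.67 Ω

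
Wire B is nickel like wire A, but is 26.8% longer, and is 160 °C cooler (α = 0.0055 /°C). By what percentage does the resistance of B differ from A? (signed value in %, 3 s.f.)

R ∝ ρL/d² with ρ ∝ (1+αΔT), so R_B/R_A = (1 + 26.8/100) × (1 − 0.0055×160)
= 1.268 × 0.12 = 0.1522
(R_B − R_A)/R_A = 0.1522 − 1 = -84.8%

-84.8%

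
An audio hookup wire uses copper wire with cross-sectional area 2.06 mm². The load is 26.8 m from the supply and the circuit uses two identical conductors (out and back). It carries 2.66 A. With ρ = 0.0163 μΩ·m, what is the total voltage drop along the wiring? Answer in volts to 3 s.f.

1.13 V

ρ = 0.0163 μΩ·m = 1.63×10^-8 Ω·m
A = 2.06 mm² = 2.060e-06 m²
Total conductor length (both ways) L = 2 × 26.8 = 53.6 m
R = ρL/A = (1.63×10^-8)(53.6)/(2.060e-06) = 0.4241 Ω
V = IR = 2.66 × 0.4241 = 1.13 V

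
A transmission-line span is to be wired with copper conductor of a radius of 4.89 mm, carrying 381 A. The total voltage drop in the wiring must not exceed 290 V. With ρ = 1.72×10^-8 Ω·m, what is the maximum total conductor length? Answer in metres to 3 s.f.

A = πr² = π(4.8900e-03 m)² = 7.512e-05 m²
L_max = V_max·A/(1·ρI) = (290)(7.512e-05)/(1.72×10^-8×381) = 3320 m

3320 m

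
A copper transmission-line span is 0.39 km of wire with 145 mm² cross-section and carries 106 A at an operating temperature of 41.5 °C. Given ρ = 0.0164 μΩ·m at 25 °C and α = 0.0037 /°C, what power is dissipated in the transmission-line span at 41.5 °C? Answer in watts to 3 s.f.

526 W

ρ = 0.0164 μΩ·m = 1.64×10^-8 Ω·m
A = 145 mm² = 1.450e-04 m²
R₍25₎ = ρL/A = (1.64×10^-8)(390)/(1.450e-04) = 0.04411 Ω
R₍41.5₎ = R₍25₎(1 + αΔT) = 0.04411 × (1 + 0.0037×16.5) = 0.0468 Ω
P = I²R = (106)² × 0.0468 = 526 W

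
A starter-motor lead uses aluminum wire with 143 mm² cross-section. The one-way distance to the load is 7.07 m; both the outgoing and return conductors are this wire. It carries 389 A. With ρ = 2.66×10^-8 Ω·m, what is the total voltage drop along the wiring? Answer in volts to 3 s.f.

A = 143 mm² = 1.430e-04 m²
Total conductor length (both ways) L = 2 × 7.07 = 14.14 m
R = ρL/A = (2.66×10^-8)(14.14)/(1.430e-04) = 0.00263 Ω
V = IR = 389 × 0.00263 = 1.02 V

1.02 V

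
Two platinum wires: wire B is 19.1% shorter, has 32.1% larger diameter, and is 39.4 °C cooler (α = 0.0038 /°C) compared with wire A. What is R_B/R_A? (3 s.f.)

0.394

R ∝ ρL/d² with ρ ∝ (1+αΔT), so R_B/R_A = (1 − 19.1/100) × (1 + 32.1/100)⁻² × (1 − 0.0038×39.4)
= 0.809 × 0.573 × 0.8503 = 0.394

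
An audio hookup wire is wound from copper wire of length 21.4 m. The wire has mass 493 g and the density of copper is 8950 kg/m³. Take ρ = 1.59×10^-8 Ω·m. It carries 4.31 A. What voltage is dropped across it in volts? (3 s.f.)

0.570 V

A = m/(density·L) = 0.493/(8950×21.4) = 2.5740e-06 m²
R = ρL/A = (1.59×10^-8)(21.4)/(2.5740e-06) = 0.1322 Ω
V = IR = 4.31 × 0.1322 = 0.570 V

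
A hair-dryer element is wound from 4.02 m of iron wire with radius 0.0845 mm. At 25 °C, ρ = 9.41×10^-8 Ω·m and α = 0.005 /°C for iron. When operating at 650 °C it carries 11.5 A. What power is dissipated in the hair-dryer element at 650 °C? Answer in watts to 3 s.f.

A = πr² = π(8.4500e-05 m)² = 2.243e-08 m²
R₍25₎ = ρL/A = (9.41×10^-8)(4.02)/(2.243e-08) = 16.86 Ω
R₍650₎ = R₍25₎(1 + αΔT) = 16.86 × (1 + 0.005×625) = 69.56 Ω
P = I²R = (11.5)² × 69.56 = 9200 W

9200 W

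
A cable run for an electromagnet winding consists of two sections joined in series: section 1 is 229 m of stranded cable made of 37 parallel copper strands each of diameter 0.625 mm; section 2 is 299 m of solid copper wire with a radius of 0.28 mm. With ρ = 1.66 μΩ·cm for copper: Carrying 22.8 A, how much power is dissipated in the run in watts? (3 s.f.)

ρ = 1.66 μΩ·cm = 1.66×10^-8 Ω·m
Section 1: A_strand = π(3.1250e-04)² = 3.068e-07 m²; R₁ = ρL/(N·A_s) = (1.66×10^-8)(229)/(37×3.068e-07) = 0.3349 Ω
Section 2: A = πr² = π(2.8000e-04 m)² = 2.463e-07 m²
R₂ = (1.66×10^-8)(299)/(2.463e-07) = 20.15 Ω
R = R₁ + R₂ = 20.49 Ω
P = I²R = (22.8)² × 20.49 = 10600 W

10600 W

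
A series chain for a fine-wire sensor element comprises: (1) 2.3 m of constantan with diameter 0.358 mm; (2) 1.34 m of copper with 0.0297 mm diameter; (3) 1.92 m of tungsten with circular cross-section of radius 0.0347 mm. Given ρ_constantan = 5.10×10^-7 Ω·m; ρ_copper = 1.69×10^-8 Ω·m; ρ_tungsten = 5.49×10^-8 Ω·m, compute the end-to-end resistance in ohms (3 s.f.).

72.2 Ω

Seg 1: A = π(d/2)² = π(1.7900e-04 m)² = 1.007e-07 m²
R_1 = (5.10×10^-7)(2.3)/(1.007e-07) = 11.65 Ω
Seg 2: A = π(d/2)² = π(1.4850e-05 m)² = 6.928e-10 m²
R_2 = (1.69×10^-8)(1.34)/(6.928e-10) = 32.69 Ω
Seg 3: A = πr² = π(3.4700e-05 m)² = 3.783e-09 m²
R_3 = (5.49×10^-8)(1.92)/(3.783e-09) = 27.87 Ω
R_total = R_1 + R_2 + R_3 = 72.2 Ω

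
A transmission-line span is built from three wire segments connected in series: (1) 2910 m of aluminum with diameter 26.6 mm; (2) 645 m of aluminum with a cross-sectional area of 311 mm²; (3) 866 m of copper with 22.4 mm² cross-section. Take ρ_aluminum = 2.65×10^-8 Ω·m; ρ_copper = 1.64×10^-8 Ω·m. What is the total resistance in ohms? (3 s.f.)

Seg 1: A = π(d/2)² = π(1.3300e-02 m)² = 5.557e-04 m²
R_1 = (2.65×10^-8)(2910)/(5.557e-04) = 0.1388 Ω
Seg 2: A = 311 mm² = 3.110e-04 m²
R_2 = (2.65×10^-8)(645)/(3.110e-04) = 0.05496 Ω
Seg 3: A = 22.4 mm² = 2.240e-05 m²
R_3 = (1.64×10^-8)(866)/(2.240e-05) = 0.634 Ω
R_total = R_1 + R_2 + R_3 = 0.828 Ω

0.828 Ω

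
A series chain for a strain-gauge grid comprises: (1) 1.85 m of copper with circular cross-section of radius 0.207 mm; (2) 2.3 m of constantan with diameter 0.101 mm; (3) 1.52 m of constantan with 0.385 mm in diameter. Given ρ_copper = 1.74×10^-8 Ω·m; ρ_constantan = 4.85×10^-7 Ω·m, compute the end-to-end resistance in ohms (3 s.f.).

146 Ω

Seg 1: A = πr² = π(2.0700e-04 m)² = 1.346e-07 m²
R_1 = (1.74×10^-8)(1.85)/(1.346e-07) = 0.2391 Ω
Seg 2: A = π(d/2)² = π(5.0500e-05 m)² = 8.012e-09 m²
R_2 = (4.85×10^-7)(2.3)/(8.012e-09) = 139.2 Ω
Seg 3: A = π(d/2)² = π(1.9250e-04 m)² = 1.164e-07 m²
R_3 = (4.85×10^-7)(1.52)/(1.164e-07) = 6.332 Ω
R_total = R_1 + R_2 + R_3 = 146 Ω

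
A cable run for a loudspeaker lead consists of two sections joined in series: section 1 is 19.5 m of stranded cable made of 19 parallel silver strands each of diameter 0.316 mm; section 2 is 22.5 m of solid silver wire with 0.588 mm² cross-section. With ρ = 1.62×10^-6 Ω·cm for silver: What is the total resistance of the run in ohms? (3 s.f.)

0.832 Ω

ρ = 1.62×10^-6 Ω·cm = 1.62×10^-8 Ω·m
Section 1: A_strand = π(1.5800e-04)² = 7.843e-08 m²; R₁ = ρL/(N·A_s) = (1.62×10^-8)(19.5)/(19×7.843e-08) = 0.212 Ω
Section 2: A = 0.588 mm² = 5.880e-07 m²
R₂ = (1.62×10^-8)(22.5)/(5.880e-07) = 0.6199 Ω
R = R₁ + R₂ = 0.832 Ω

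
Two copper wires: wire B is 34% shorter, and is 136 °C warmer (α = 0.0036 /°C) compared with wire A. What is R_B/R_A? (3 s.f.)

R ∝ ρL/d² with ρ ∝ (1+αΔT), so R_B/R_A = (1 − 34/100) × (1 + 0.0036×136)
= 0.66 × 1.49 = 0.983

0.983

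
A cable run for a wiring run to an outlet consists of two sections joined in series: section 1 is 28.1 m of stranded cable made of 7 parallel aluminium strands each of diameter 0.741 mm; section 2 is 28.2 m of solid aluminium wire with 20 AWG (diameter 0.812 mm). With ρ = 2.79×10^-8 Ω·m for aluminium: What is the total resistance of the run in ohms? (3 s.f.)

1.78 Ω

Section 1: A_strand = π(3.7050e-04)² = 4.312e-07 m²; R₁ = ρL/(N·A_s) = (2.79×10^-8)(28.1)/(7×4.312e-07) = 0.2597 Ω
Section 2: A = π(0.812/2 mm)² = π(4.0600e-04 m)² = 5.178e-07 m²
R₂ = (2.79×10^-8)(28.2)/(5.178e-07) = 1.519 Ω
R = R₁ + R₂ = 1.78 Ω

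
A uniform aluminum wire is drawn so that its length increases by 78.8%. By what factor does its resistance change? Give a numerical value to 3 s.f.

3.20

k = 1 + 78.8/100 = 1.788; volume constant ⇒ A' = A/k, so R' = k²R.
Factor = 3.20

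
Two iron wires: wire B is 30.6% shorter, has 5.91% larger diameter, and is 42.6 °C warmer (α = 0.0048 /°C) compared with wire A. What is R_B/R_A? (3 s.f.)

R ∝ ρL/d² with ρ ∝ (1+αΔT), so R_B/R_A = (1 − 30.6/100) × (1 + 5.91/100)⁻² × (1 + 0.0048×42.6)
= 0.694 × 0.8915 × 1.204 = 0.745

0.745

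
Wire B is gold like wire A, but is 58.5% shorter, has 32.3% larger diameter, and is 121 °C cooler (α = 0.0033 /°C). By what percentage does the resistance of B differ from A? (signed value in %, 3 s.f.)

R ∝ ρL/d² with ρ ∝ (1+αΔT), so R_B/R_A = (1 − 58.5/100) × (1 + 32.3/100)⁻² × (1 − 0.0033×121)
= 0.415 × 0.5713 × 0.6007 = 0.1424
(R_B − R_A)/R_A = 0.1424 − 1 = -85.8%

-85.8%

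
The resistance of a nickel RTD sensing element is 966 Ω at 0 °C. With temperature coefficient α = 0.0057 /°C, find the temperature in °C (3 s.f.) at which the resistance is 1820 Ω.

R = R₀(1 + α(T − T₀)) ⇒ T = T₀ + (R/R₀ − 1)/α
T = 0 + (1820/966 − 1)/0.0057 = 0 + (0.8841)/0.0057 = 155 °C

155 °C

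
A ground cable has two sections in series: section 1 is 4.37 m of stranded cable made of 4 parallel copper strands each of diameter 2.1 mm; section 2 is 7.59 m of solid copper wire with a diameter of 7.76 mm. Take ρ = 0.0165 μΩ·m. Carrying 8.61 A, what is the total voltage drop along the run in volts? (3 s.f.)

0.0676 V

ρ = 0.0165 μΩ·m = 1.65×10^-8 Ω·m
Section 1: A_strand = π(1.0500e-03)² = 3.464e-06 m²; R₁ = ρL/(N·A_s) = (1.65×10^-8)(4.37)/(4×3.464e-06) = 0.005204 Ω
Section 2: A = π(d/2)² = π(3.8800e-03 m)² = 4.729e-05 m²
R₂ = (1.65×10^-8)(7.59)/(4.729e-05) = 0.002648 Ω
R = R₁ + R₂ = 0.007852 Ω
V = IR = 8.61 × 0.007852 = 0.0676 V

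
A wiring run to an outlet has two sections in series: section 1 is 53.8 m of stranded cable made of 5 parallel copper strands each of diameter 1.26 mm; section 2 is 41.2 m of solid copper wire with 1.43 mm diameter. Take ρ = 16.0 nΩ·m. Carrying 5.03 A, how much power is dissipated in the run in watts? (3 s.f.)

13.9 W

ρ = 16.0 nΩ·m = 1.60×10^-8 Ω·m
Section 1: A_strand = π(6.3000e-04)² = 1.247e-06 m²; R₁ = ρL/(N·A_s) = (1.60×10^-8)(53.8)/(5×1.247e-06) = 0.1381 Ω
Section 2: A = π(d/2)² = π(7.1500e-04 m)² = 1.606e-06 m²
R₂ = (1.60×10^-8)(41.2)/(1.606e-06) = 0.4104 Ω
R = R₁ + R₂ = 0.5485 Ω
P = I²R = (5.03)² × 0.5485 = 13.9 W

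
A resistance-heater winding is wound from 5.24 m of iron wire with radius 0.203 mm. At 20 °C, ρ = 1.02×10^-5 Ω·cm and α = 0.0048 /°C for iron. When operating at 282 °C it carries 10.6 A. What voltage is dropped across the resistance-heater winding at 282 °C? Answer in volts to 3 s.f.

ρ = 1.02×10^-5 Ω·cm = 1.02×10^-7 Ω·m
A = πr² = π(2.0300e-04 m)² = 1.295e-07 m²
R₍20₎ = ρL/A = (1.02×10^-7)(5.24)/(1.295e-07) = 4.128 Ω
R₍282₎ = R₍20₎(1 + αΔT) = 4.128 × (1 + 0.0048×262) = 9.32 Ω
V = IR = 10.6 × 9.32 = 98.8 V

98.8 V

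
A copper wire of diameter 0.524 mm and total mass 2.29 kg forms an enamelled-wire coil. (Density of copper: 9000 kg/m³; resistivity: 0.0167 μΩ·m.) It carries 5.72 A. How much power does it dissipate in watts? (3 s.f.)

ρ = 0.0167 μΩ·m = 1.67×10^-8 Ω·m
A = π(d/2)² = π(2.6200e-04 m)² = 2.1565e-07 m²
L = m/(density·A) = 2.29/(9000×2.1565e-07) = 1180 m
R = ρL/A = (1.67×10^-8)(1180)/(2.1565e-07) = 91.37 Ω
P = I²R = (5.72)² × 91.37 = 2990 W

2990 W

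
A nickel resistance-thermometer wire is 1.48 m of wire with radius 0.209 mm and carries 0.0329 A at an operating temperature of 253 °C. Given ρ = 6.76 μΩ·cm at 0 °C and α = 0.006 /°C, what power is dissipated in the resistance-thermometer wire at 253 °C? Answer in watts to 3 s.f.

ρ = 6.76 μΩ·cm = 6.76×10^-8 Ω·m
A = πr² = π(2.0900e-04 m)² = 1.372e-07 m²
R₍0₎ = ρL/A = (6.76×10^-8)(1.48)/(1.372e-07) = 0.7291 Ω
R₍253₎ = R₍0₎(1 + αΔT) = 0.7291 × (1 + 0.006×253) = 1.836 Ω
P = I²R = (0.0329)² × 1.836 = 0.00199 W

0.00199 W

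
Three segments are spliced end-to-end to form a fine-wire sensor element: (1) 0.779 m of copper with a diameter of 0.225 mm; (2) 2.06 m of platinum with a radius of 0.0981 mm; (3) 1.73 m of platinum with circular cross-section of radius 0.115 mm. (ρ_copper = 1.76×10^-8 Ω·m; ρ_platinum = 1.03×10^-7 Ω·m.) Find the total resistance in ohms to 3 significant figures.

Seg 1: A = π(d/2)² = π(1.1250e-04 m)² = 3.976e-08 m²
R_1 = (1.76×10^-8)(0.779)/(3.976e-08) = 0.3448 Ω
Seg 2: A = πr² = π(9.8100e-05 m)² = 3.023e-08 m²
R_2 = (1.03×10^-7)(2.06)/(3.023e-08) = 7.018 Ω
Seg 3: A = πr² = π(1.1500e-04 m)² = 4.155e-08 m²
R_3 = (1.03×10^-7)(1.73)/(4.155e-08) = 4.289 Ω
R_total = R_1 + R_2 + R_3 = 11.7 Ω

11.7 Ω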